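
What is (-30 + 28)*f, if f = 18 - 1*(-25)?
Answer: -86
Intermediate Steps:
f = 43 (f = 18 + 25 = 43)
(-30 + 28)*f = (-30 + 28)*43 = -2*43 = -86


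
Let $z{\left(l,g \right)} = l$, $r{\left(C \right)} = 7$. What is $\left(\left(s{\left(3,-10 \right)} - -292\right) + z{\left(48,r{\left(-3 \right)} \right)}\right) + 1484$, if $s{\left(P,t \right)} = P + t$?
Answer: $1817$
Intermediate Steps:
$\left(\left(s{\left(3,-10 \right)} - -292\right) + z{\left(48,r{\left(-3 \right)} \right)}\right) + 1484 = \left(\left(\left(3 - 10\right) - -292\right) + 48\right) + 1484 = \left(\left(-7 + 292\right) + 48\right) + 1484 = \left(285 + 48\right) + 1484 = 333 + 1484 = 1817$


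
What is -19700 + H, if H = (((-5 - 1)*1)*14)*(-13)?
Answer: -18608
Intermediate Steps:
H = 1092 (H = (-6*1*14)*(-13) = -6*14*(-13) = -84*(-13) = 1092)
-19700 + H = -19700 + 1092 = -18608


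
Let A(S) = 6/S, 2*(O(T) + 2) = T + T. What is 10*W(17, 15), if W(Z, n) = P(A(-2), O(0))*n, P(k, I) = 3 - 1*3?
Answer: 0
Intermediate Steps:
O(T) = -2 + T (O(T) = -2 + (T + T)/2 = -2 + (2*T)/2 = -2 + T)
P(k, I) = 0 (P(k, I) = 3 - 3 = 0)
W(Z, n) = 0 (W(Z, n) = 0*n = 0)
10*W(17, 15) = 10*0 = 0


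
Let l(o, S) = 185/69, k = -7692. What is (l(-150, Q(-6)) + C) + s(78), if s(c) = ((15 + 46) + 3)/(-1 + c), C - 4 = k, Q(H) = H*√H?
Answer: -40827683/5313 ≈ -7684.5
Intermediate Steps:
Q(H) = H^(3/2)
C = -7688 (C = 4 - 7692 = -7688)
l(o, S) = 185/69 (l(o, S) = 185*(1/69) = 185/69)
s(c) = 64/(-1 + c) (s(c) = (61 + 3)/(-1 + c) = 64/(-1 + c))
(l(-150, Q(-6)) + C) + s(78) = (185/69 - 7688) + 64/(-1 + 78) = -530287/69 + 64/77 = -40827683/5313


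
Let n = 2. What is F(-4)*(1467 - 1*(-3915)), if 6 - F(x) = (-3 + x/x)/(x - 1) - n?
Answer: 204516/5 ≈ 40903.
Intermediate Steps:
F(x) = 8 + 2/(-1 + x) (F(x) = 6 - ((-3 + x/x)/(x - 1) - 1*2) = 6 - ((-3 + 1)/(-1 + x) - 2) = 6 - (-2/(-1 + x) - 2) = 6 - (-2 - 2/(-1 + x)) = 6 + (2 + 2/(-1 + x)) = 8 + 2/(-1 + x))
F(-4)*(1467 - 1*(-3915)) = (2*(-3 + 4*(-4))/(-1 - 4))*(1467 - 1*(-3915)) = (2*(-3 - 16)/(-5))*(1467 + 3915) = (2*(-1/5)*(-19))*5382 = (38/5)*5382 = 204516/5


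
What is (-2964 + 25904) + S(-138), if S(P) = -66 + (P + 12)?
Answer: 22748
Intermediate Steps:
S(P) = -54 + P (S(P) = -66 + (12 + P) = -54 + P)
(-2964 + 25904) + S(-138) = (-2964 + 25904) + (-54 - 138) = 22940 - 192 = 22748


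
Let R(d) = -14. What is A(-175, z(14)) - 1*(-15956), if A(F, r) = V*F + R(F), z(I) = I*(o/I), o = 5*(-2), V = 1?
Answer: 15767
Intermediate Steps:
o = -10
z(I) = -10 (z(I) = I*(-10/I) = -10)
A(F, r) = -14 + F (A(F, r) = 1*F - 14 = F - 14 = -14 + F)
A(-175, z(14)) - 1*(-15956) = (-14 - 175) - 1*(-15956) = -189 + 15956 = 15767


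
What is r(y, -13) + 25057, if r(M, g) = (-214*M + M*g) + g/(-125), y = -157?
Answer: 7587013/125 ≈ 60696.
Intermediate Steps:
r(M, g) = -214*M - g/125 + M*g (r(M, g) = (-214*M + M*g) + g*(-1/125) = (-214*M + M*g) - g/125 = -214*M - g/125 + M*g)
r(y, -13) + 25057 = (-214*(-157) - 1/125*(-13) - 157*(-13)) + 25057 = (33598 + 13/125 + 2041) + 25057 = 4454888/125 + 25057 = 7587013/125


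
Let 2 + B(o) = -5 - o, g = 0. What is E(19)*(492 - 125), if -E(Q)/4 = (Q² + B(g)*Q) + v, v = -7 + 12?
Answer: -342044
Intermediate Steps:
v = 5
B(o) = -7 - o (B(o) = -2 + (-5 - o) = -7 - o)
E(Q) = -20 - 4*Q² + 28*Q (E(Q) = -4*((Q² + (-7 - 1*0)*Q) + 5) = -4*((Q² + (-7 + 0)*Q) + 5) = -4*((Q² - 7*Q) + 5) = -4*(5 + Q² - 7*Q) = -20 - 4*Q² + 28*Q)
E(19)*(492 - 125) = (-20 - 4*19² + 28*19)*(492 - 125) = (-20 - 4*361 + 532)*367 = (-20 - 1444 + 532)*367 = -932*367 = -342044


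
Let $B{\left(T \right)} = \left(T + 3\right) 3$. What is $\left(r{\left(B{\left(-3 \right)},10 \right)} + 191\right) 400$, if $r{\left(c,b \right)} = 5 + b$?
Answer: $82400$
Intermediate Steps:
$B{\left(T \right)} = 9 + 3 T$ ($B{\left(T \right)} = \left(3 + T\right) 3 = 9 + 3 T$)
$\left(r{\left(B{\left(-3 \right)},10 \right)} + 191\right) 400 = \left(\left(5 + 10\right) + 191\right) 400 = \left(15 + 191\right) 400 = 206 \cdot 400 = 82400$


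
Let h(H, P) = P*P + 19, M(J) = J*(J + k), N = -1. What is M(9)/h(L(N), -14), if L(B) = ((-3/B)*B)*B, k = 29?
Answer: 342/215 ≈ 1.5907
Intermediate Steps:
M(J) = J*(29 + J) (M(J) = J*(J + 29) = J*(29 + J))
L(B) = -3*B
h(H, P) = 19 + P**2 (h(H, P) = P**2 + 19 = 19 + P**2)
M(9)/h(L(N), -14) = (9*(29 + 9))/(19 + (-14)**2) = (9*38)/(19 + 196) = 342/215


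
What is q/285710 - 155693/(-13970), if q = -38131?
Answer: 2197517848/199568435 ≈ 11.011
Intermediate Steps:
q/285710 - 155693/(-13970) = -38131/285710 - 155693/(-13970) = -38131*1/285710 - 155693*(-1/13970) = -38131/285710 + 155693/13970 = 2197517848/199568435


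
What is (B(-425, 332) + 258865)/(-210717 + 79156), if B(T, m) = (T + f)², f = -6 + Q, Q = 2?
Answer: -442906/131561 ≈ -3.3665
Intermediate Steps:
f = -4 (f = -6 + 2 = -4)
B(T, m) = (-4 + T)² (B(T, m) = (T - 4)² = (-4 + T)²)
(B(-425, 332) + 258865)/(-210717 + 79156) = ((-4 - 425)² + 258865)/(-210717 + 79156) = ((-429)² + 258865)/(-131561) = (184041 + 258865)*(-1/131561) = 442906*(-1/131561) = -442906/131561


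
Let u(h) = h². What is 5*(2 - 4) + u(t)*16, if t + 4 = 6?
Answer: 54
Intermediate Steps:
t = 2 (t = -4 + 6 = 2)
5*(2 - 4) + u(t)*16 = 5*(2 - 4) + 2²*16 = 5*(-2) + 4*16 = -10 + 64 = 54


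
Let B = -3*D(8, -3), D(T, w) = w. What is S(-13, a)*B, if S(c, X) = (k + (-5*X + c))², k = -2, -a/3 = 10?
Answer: 164025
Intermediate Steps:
a = -30 (a = -3*10 = -30)
S(c, X) = (-2 + c - 5*X)² (S(c, X) = (-2 + (-5*X + c))² = (-2 + (c - 5*X))² = (-2 + c - 5*X)²)
B = 9 (B = -3*(-3) = 9)
S(-13, a)*B = (2 - 1*(-13) + 5*(-30))²*9 = (2 + 13 - 150)²*9 = (-135)²*9 = 18225*9 = 164025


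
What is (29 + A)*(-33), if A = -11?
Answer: -594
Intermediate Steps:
(29 + A)*(-33) = (29 - 11)*(-33) = 18*(-33) = -594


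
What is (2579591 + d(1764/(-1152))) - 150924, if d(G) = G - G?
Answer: 2428667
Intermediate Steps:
d(G) = 0
(2579591 + d(1764/(-1152))) - 150924 = (2579591 + 0) - 150924 = 2579591 - 150924 = 2428667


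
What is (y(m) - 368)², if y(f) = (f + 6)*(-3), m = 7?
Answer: 165649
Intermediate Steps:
y(f) = -18 - 3*f (y(f) = (6 + f)*(-3) = -18 - 3*f)
(y(m) - 368)² = ((-18 - 3*7) - 368)² = ((-18 - 21) - 368)² = (-39 - 368)² = (-407)² = 165649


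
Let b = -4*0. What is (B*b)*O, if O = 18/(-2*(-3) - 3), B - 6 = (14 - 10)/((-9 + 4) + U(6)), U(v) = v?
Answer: 0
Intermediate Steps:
b = 0
B = 10 (B = 6 + (14 - 10)/((-9 + 4) + 6) = 6 + 4/(-5 + 6) = 6 + 4/1 = 6 + 4*1 = 6 + 4 = 10)
O = 6 (O = 18/(6 - 3) = 18/3 = 18*(⅓) = 6)
(B*b)*O = (10*0)*6 = 0*6 = 0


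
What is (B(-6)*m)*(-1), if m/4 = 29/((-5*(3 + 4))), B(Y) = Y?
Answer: -696/35 ≈ -19.886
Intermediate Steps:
m = -116/35 (m = 4*(29/((-5*(3 + 4)))) = 4*(29/((-5*7))) = 4*(29/(-35)) = 4*(29*(-1/35)) = 4*(-29/35) = -116/35 ≈ -3.3143)
(B(-6)*m)*(-1) = -6*(-116/35)*(-1) = (696/35)*(-1) = -696/35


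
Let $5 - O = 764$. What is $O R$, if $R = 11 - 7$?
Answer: $-3036$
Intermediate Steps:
$O = -759$ ($O = 5 - 764 = -759$)
$R = 4$ ($R = 11 - 7 = 4$)
$O R = \left(-759\right) 4 = -3036$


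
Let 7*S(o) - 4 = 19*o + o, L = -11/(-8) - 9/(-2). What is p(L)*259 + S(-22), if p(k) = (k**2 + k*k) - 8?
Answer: 3526837/224 ≈ 15745.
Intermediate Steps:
L = 47/8 (L = -11*(-1/8) - 9*(-1/2) = 11/8 + 9/2 = 47/8 ≈ 5.8750)
p(k) = -8 + 2*k**2 (p(k) = (k**2 + k**2) - 8 = 2*k**2 - 8 = -8 + 2*k**2)
S(o) = 4/7 + 20*o/7 (S(o) = 4/7 + (19*o + o)/7 = 4/7 + (20*o)/7 = 4/7 + 20*o/7)
p(L)*259 + S(-22) = (-8 + 2*(47/8)**2)*259 + (4/7 + (20/7)*(-22)) = (-8 + 2*(2209/64))*259 + (4/7 - 440/7) = (-8 + 2209/32)*259 - 436/7 = (1953/32)*259 - 436/7 = 505827/32 - 436/7 = 3526837/224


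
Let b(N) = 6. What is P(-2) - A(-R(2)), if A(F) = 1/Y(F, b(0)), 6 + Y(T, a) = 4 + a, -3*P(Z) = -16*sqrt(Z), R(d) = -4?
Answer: -1/4 + 16*I*sqrt(2)/3 ≈ -0.25 + 7.5425*I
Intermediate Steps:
P(Z) = 16*sqrt(Z)/3 (P(Z) = -(-16)*sqrt(Z)/3 = 16*sqrt(Z)/3)
Y(T, a) = -2 + a (Y(T, a) = -6 + (4 + a) = -2 + a)
A(F) = 1/4 (A(F) = 1/(-2 + 6) = 1/4)
P(-2) - A(-R(2)) = 16*sqrt(-2)/3 - 1*1/4 = 16*(I*sqrt(2))/3 - 1/4 = 16*I*sqrt(2)/3 - 1/4 = -1/4 + 16*I*sqrt(2)/3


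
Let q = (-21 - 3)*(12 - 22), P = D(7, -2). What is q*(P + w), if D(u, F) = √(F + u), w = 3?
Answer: 720 + 240*√5 ≈ 1256.7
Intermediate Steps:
P = √5 (P = √(-2 + 7) = √5 ≈ 2.2361)
q = 240 (q = -24*(-10) = 240)
q*(P + w) = 240*(√5 + 3) = 240*(3 + √5) = 720 + 240*√5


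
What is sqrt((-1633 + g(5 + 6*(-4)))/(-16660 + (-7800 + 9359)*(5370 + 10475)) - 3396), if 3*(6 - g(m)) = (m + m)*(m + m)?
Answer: I*sqrt(9197629092655229)/1645713 ≈ 58.275*I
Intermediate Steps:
g(m) = 6 - 4*m**2/3 (g(m) = 6 - (m + m)*(m + m)/3 = 6 - 2*m*2*m/3 = 6 - 4*m**2/3)
sqrt((-1633 + g(5 + 6*(-4)))/(-16660 + (-7800 + 9359)*(5370 + 10475)) - 3396) = sqrt((-1633 + (6 - 4*(5 + 6*(-4))**2/3))/(-16660 + (-7800 + 9359)*(5370 + 10475)) - 3396) = sqrt((-1633 + (6 - 4*(5 - 24)**2/3))/(-16660 + 1559*15845) - 3396) = sqrt((-1633 + (6 - 4/3*(-19)**2))/(-16660 + 24702355) - 3396) = sqrt((-1633 + (6 - 4/3*361))/24685695 - 3396) = sqrt((-1633 + (6 - 1444/3))*(1/24685695) - 3396) = sqrt((-1633 - 1426/3)*(1/24685695) - 3396) = sqrt(-6325/3*1/24685695 - 3396) = sqrt(-1265/14811417 - 3396) = sqrt(-50299573397/14811417) = I*sqrt(9197629092655229)/1645713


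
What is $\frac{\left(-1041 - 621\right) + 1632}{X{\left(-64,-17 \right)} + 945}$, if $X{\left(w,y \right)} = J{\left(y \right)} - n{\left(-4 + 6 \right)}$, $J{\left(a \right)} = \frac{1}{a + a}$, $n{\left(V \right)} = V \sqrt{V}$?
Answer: $- \frac{32771580}{1032263393} - \frac{69360 \sqrt{2}}{1032263393} \approx -0.031842$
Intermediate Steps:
$n{\left(V \right)} = V^{\frac{3}{2}}$
$J{\left(a \right)} = \frac{1}{2 a}$
$X{\left(w,y \right)} = \frac{1}{2 y} - 2 \sqrt{2}$ ($X{\left(w,y \right)} = \frac{1}{2 y} - \left(-4 + 6\right)^{\frac{3}{2}} = \frac{1}{2 y} - 2^{\frac{3}{2}} = \frac{1}{2 y} - 2 \sqrt{2}$)
$\frac{\left(-1041 - 621\right) + 1632}{X{\left(-64,-17 \right)} + 945} = \frac{\left(-1041 - 621\right) + 1632}{\left(\frac{1}{2 \left(-17\right)} - 2 \sqrt{2}\right) + 945} = \frac{\left(-1041 - 621\right) + 1632}{\left(\frac{1}{2} \left(- \frac{1}{17}\right) - 2 \sqrt{2}\right) + 945} = \frac{-1662 + 1632}{\left(- \frac{1}{34} - 2 \sqrt{2}\right) + 945} = - \frac{30}{\frac{32129}{34} - 2 \sqrt{2}}$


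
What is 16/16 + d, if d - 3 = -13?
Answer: -9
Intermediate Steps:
d = -10 (d = 3 - 13 = -10)
16/16 + d = 16/16 - 10 = 16*(1/16) - 10 = 1 - 10 = -9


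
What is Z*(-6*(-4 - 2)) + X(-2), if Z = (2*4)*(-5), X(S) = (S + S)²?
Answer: -1424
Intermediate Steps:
X(S) = 4*S² (X(S) = (2*S)² = 4*S²)
Z = -40 (Z = 8*(-5) = -40)
Z*(-6*(-4 - 2)) + X(-2) = -(-240)*(-4 - 2) + 4*(-2)² = -(-240)*(-6) + 4*4 = -40*36 + 16 = -1440 + 16 = -1424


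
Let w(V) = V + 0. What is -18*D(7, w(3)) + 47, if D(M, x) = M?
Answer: -79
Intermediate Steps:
w(V) = V
-18*D(7, w(3)) + 47 = -18*7 + 47 = -126 + 47 = -79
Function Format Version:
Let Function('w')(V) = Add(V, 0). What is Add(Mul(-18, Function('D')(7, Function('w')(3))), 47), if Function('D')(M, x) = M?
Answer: -79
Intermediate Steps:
Function('w')(V) = V
Add(Mul(-18, Function('D')(7, Function('w')(3))), 47) = Add(Mul(-18, 7), 47) = Add(-126, 47) = -79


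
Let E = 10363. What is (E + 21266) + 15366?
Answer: 46995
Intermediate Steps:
(E + 21266) + 15366 = (10363 + 21266) + 15366 = 31629 + 15366 = 46995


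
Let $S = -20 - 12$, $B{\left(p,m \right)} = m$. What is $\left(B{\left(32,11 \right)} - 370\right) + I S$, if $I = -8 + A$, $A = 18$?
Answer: $-679$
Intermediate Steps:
$S = -32$
$I = 10$ ($I = -8 + 18 = 10$)
$\left(B{\left(32,11 \right)} - 370\right) + I S = \left(11 - 370\right) + 10 \left(-32\right) = -359 - 320 = -679$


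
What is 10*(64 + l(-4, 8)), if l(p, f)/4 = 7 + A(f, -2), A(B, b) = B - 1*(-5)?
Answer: 1440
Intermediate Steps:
A(B, b) = 5 + B (A(B, b) = B + 5 = 5 + B)
l(p, f) = 48 + 4*f (l(p, f) = 4*(7 + (5 + f)) = 4*(12 + f) = 48 + 4*f)
10*(64 + l(-4, 8)) = 10*(64 + (48 + 4*8)) = 10*(64 + (48 + 32)) = 10*(64 + 80) = 10*144 = 1440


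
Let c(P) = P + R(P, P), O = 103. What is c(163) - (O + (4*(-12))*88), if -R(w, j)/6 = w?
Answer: 3306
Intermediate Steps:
R(w, j) = -6*w
c(P) = -5*P (c(P) = P - 6*P = -5*P)
c(163) - (O + (4*(-12))*88) = -5*163 - (103 + (4*(-12))*88) = -815 - (103 - 48*88) = -815 - (103 - 4224) = -815 - 1*(-4121) = -815 + 4121 = 3306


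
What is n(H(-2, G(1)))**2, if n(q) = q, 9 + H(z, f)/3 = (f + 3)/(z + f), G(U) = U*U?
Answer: 1521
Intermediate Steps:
G(U) = U**2
H(z, f) = -27 + 3*(3 + f)/(f + z) (H(z, f) = -27 + 3*((f + 3)/(z + f)) = -27 + 3*((3 + f)/(f + z)) = -27 + 3*(3 + f)/(f + z))
n(H(-2, G(1)))**2 = (3*(3 - 9*(-2) - 8*1**2)/(1**2 - 2))**2 = (3*(3 + 18 - 8*1)/(1 - 2))**2 = (3*(3 + 18 - 8)/(-1))**2 = (3*(-1)*13)**2 = (-39)**2 = 1521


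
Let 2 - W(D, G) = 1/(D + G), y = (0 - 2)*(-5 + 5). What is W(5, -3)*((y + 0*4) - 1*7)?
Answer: -21/2 ≈ -10.500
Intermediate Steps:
y = 0 (y = -2*0 = 0)
W(D, G) = 2 - 1/(D + G)
W(5, -3)*((y + 0*4) - 1*7) = ((-1 + 2*5 + 2*(-3))/(5 - 3))*((0 + 0*4) - 1*7) = ((-1 + 10 - 6)/2)*((0 + 0) - 7) = ((½)*3)*(0 - 7) = (3/2)*(-7) = -21/2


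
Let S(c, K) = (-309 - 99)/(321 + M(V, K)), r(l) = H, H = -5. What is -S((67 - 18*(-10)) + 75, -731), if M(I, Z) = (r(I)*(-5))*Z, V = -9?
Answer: -204/8977 ≈ -0.022725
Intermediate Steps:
r(l) = -5
M(I, Z) = 25*Z (M(I, Z) = (-5*(-5))*Z = 25*Z)
S(c, K) = -408/(321 + 25*K) (S(c, K) = (-309 - 99)/(321 + 25*K) = -408/(321 + 25*K))
-S((67 - 18*(-10)) + 75, -731) = -408/(-321 - 25*(-731)) = -408/(-321 + 18275) = -408/17954 = -1*204/8977 = -204/8977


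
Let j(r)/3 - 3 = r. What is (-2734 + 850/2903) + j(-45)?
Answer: -8301730/2903 ≈ -2859.7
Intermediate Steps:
j(r) = 9 + 3*r
(-2734 + 850/2903) + j(-45) = (-2734 + 850/2903) + (9 + 3*(-45)) = (-2734 + 850*(1/2903)) + (9 - 135) = (-2734 + 850/2903) - 126 = -7935952/2903 - 126 = -8301730/2903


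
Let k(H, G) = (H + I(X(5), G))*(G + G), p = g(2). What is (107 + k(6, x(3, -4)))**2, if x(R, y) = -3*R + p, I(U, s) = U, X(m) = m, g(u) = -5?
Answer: 40401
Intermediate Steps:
p = -5
x(R, y) = -5 - 3*R (x(R, y) = -3*R - 5 = -5 - 3*R)
k(H, G) = 2*G*(5 + H) (k(H, G) = (H + 5)*(G + G) = (5 + H)*(2*G) = 2*G*(5 + H))
(107 + k(6, x(3, -4)))**2 = (107 + 2*(-5 - 3*3)*(5 + 6))**2 = (107 + 2*(-5 - 9)*11)**2 = (107 + 2*(-14)*11)**2 = (107 - 308)**2 = (-201)**2 = 40401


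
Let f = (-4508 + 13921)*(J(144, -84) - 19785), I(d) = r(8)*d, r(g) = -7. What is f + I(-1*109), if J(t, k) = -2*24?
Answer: -186687266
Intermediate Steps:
I(d) = -7*d
J(t, k) = -48
f = -186688029 (f = (-4508 + 13921)*(-48 - 19785) = 9413*(-19833) = -186688029)
f + I(-1*109) = -186688029 - (-7)*109 = -186688029 - 7*(-109) = -186688029 + 763 = -186687266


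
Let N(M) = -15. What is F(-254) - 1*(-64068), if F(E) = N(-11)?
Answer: 64053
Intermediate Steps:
F(E) = -15
F(-254) - 1*(-64068) = -15 - 1*(-64068) = -15 + 64068 = 64053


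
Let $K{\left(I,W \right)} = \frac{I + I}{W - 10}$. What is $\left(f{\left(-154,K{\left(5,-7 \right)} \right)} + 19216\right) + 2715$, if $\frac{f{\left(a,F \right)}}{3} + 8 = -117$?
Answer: $21556$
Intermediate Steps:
$K{\left(I,W \right)} = \frac{2 I}{-10 + W}$
$f{\left(a,F \right)} = -375$ ($f{\left(a,F \right)} = -24 + 3 \left(-117\right) = -24 - 351 = -375$)
$\left(f{\left(-154,K{\left(5,-7 \right)} \right)} + 19216\right) + 2715 = \left(-375 + 19216\right) + 2715 = 18841 + 2715 = 21556$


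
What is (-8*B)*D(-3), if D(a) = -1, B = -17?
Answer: -136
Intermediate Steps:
(-8*B)*D(-3) = -8*(-17)*(-1) = 136*(-1) = -136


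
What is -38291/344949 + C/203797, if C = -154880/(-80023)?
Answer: -5160440752481/46492418168439 ≈ -0.11100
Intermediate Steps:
C = 154880/80023 (C = -154880*(-1/80023) = 154880/80023 ≈ 1.9354)
-38291/344949 + C/203797 = -38291/344949 + (154880/80023)/203797 = -38291*1/344949 + (154880/80023)*(1/203797) = -3481/31359 + 14080/1482586121 = -5160440752481/46492418168439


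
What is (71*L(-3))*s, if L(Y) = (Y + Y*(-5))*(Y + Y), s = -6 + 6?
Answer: 0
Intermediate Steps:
s = 0
L(Y) = -8*Y**2 (L(Y) = (Y - 5*Y)*(2*Y) = (-4*Y)*(2*Y) = -8*Y**2)
(71*L(-3))*s = (71*(-8*(-3)**2))*0 = (71*(-8*9))*0 = (71*(-72))*0 = -5112*0 = 0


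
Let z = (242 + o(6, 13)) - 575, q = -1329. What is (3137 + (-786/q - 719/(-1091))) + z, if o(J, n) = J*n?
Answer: 1393512425/483313 ≈ 2883.3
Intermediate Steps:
z = -255 (z = (242 + 6*13) - 575 = (242 + 78) - 575 = 320 - 575 = -255)
(3137 + (-786/q - 719/(-1091))) + z = (3137 + (-786/(-1329) - 719/(-1091))) - 255 = (3137 + (-786*(-1/1329) - 719*(-1/1091))) - 255 = (3137 + (262/443 + 719/1091)) - 255 = (3137 + 604359/483313) - 255 = 1516757240/483313 - 255 = 1393512425/483313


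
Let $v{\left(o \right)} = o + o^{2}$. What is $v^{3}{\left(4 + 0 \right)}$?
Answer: $8000$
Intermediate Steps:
$v^{3}{\left(4 + 0 \right)} = \left(\left(4 + 0\right) \left(1 + \left(4 + 0\right)\right)\right)^{3} = \left(4 \left(1 + 4\right)\right)^{3} = \left(4 \cdot 5\right)^{3} = 20^{3} = 8000$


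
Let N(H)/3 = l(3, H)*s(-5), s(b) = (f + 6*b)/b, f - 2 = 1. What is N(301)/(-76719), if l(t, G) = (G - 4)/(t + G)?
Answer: -8019/38870960 ≈ -0.00020630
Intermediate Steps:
f = 3 (f = 2 + 1 = 3)
l(t, G) = (-4 + G)/(G + t)
s(b) = (3 + 6*b)/b
N(H) = 81*(-4 + H)/(5*(3 + H)) (N(H) = 3*(((-4 + H)/(H + 3))*(6 + 3/(-5))) = 3*(((-4 + H)/(3 + H))*(6 + 3*(-1/5))) = 3*(((-4 + H)/(3 + H))*(6 - 3/5)) = 3*(((-4 + H)/(3 + H))*(27/5)) = 3*(27*(-4 + H)/(5*(3 + H))) = 81*(-4 + H)/(5*(3 + H)))
N(301)/(-76719) = (81*(-4 + 301)/(5*(3 + 301)))/(-76719) = ((81/5)*297/304)*(-1/76719) = ((81/5)*(1/304)*297)*(-1/76719) = (24057/1520)*(-1/76719) = -8019/38870960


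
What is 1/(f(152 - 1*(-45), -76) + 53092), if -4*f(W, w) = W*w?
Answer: 1/56835 ≈ 1.7595e-5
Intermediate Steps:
f(W, w) = -W*w/4
1/(f(152 - 1*(-45), -76) + 53092) = 1/(-¼*(152 - 1*(-45))*(-76) + 53092) = 1/(-¼*(152 + 45)*(-76) + 53092) = 1/(-¼*197*(-76) + 53092) = 1/(3743 + 53092) = 1/56835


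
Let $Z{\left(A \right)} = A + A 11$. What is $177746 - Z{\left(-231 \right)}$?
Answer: $180518$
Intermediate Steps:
$Z{\left(A \right)} = 12 A$ ($Z{\left(A \right)} = A + 11 A = 12 A$)
$177746 - Z{\left(-231 \right)} = 177746 - 12 \left(-231\right) = 177746 - -2772 = 177746 + 2772 = 180518$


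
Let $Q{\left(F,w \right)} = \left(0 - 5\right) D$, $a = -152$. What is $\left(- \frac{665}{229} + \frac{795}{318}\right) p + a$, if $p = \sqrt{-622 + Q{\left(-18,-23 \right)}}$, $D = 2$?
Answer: $-152 - \frac{185 i \sqrt{158}}{229} \approx -152.0 - 10.155 i$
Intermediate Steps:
$Q{\left(F,w \right)} = -10$ ($Q{\left(F,w \right)} = \left(0 - 5\right) 2 = \left(-5\right) 2 = -10$)
$p = 2 i \sqrt{158}$ ($p = \sqrt{-622 - 10} = \sqrt{-632} = 2 i \sqrt{158} \approx 25.14 i$)
$\left(- \frac{665}{229} + \frac{795}{318}\right) p + a = \left(- \frac{665}{229} + \frac{795}{318}\right) 2 i \sqrt{158} - 152 = \left(\left(-665\right) \frac{1}{229} + 795 \cdot \frac{1}{318}\right) 2 i \sqrt{158} - 152 = \left(- \frac{665}{229} + \frac{5}{2}\right) 2 i \sqrt{158} - 152 = - \frac{185 \cdot 2 i \sqrt{158}}{458} - 152 = - \frac{185 i \sqrt{158}}{229} - 152 = -152 - \frac{185 i \sqrt{158}}{229}$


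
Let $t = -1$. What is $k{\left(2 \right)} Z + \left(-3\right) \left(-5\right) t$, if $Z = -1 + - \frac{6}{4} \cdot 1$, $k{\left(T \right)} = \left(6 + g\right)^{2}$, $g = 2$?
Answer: $-175$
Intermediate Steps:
$k{\left(T \right)} = 64$ ($k{\left(T \right)} = \left(6 + 2\right)^{2} = 8^{2} = 64$)
$Z = - \frac{5}{2}$ ($Z = -1 + \left(-6\right) \frac{1}{4} \cdot 1 = -1 - \frac{3}{2} = - \frac{5}{2} \approx -2.5$)
$k{\left(2 \right)} Z + \left(-3\right) \left(-5\right) t = 64 \left(- \frac{5}{2}\right) + \left(-3\right) \left(-5\right) \left(-1\right) = -160 + 15 \left(-1\right) = -160 - 15 = -175$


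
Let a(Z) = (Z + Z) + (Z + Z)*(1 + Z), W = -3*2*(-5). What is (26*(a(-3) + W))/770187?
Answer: 312/256729 ≈ 0.0012153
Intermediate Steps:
W = 30 (W = -6*(-5) = 30)
a(Z) = 2*Z + 2*Z*(1 + Z) (a(Z) = 2*Z + (2*Z)*(1 + Z) = 2*Z + 2*Z*(1 + Z))
(26*(a(-3) + W))/770187 = (26*(2*(-3)*(2 - 3) + 30))/770187 = (26*(2*(-3)*(-1) + 30))*(1/770187) = (26*(6 + 30))*(1/770187) = (26*36)*(1/770187) = 936*(1/770187) = 312/256729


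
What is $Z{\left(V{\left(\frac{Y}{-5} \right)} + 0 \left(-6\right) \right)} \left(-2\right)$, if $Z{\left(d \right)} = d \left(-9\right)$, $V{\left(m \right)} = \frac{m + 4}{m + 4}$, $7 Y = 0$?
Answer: $18$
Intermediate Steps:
$Y = 0$ ($Y = \frac{1}{7} \cdot 0 = 0$)
$V{\left(m \right)} = 1$ ($V{\left(m \right)} = \frac{4 + m}{4 + m} = 1$)
$Z{\left(d \right)} = - 9 d$
$Z{\left(V{\left(\frac{Y}{-5} \right)} + 0 \left(-6\right) \right)} \left(-2\right) = - 9 \left(1 + 0 \left(-6\right)\right) \left(-2\right) = - 9 \left(1 + 0\right) \left(-2\right) = \left(-9\right) 1 \left(-2\right) = \left(-9\right) \left(-2\right) = 18$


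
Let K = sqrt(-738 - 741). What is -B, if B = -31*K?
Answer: 31*I*sqrt(1479) ≈ 1192.2*I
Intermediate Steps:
K = I*sqrt(1479) (K = sqrt(-1479) = I*sqrt(1479) ≈ 38.458*I)
B = -31*I*sqrt(1479) ≈ -1192.2*I
-B = -(-31)*I*sqrt(1479) = 31*I*sqrt(1479)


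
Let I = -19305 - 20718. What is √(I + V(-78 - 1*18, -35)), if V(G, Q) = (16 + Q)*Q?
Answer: I*√39358 ≈ 198.39*I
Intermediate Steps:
I = -40023
V(G, Q) = Q*(16 + Q)
√(I + V(-78 - 1*18, -35)) = √(-40023 - 35*(16 - 35)) = √(-40023 - 35*(-19)) = √(-40023 + 665) = √(-39358) = I*√39358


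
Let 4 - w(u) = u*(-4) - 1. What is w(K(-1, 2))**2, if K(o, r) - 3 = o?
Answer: 169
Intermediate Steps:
K(o, r) = 3 + o
w(u) = 5 + 4*u (w(u) = 4 - (u*(-4) - 1) = 4 - (-4*u - 1) = 4 - (-1 - 4*u) = 4 + (1 + 4*u) = 5 + 4*u)
w(K(-1, 2))**2 = (5 + 4*(3 - 1))**2 = (5 + 4*2)**2 = (5 + 8)**2 = 13**2 = 169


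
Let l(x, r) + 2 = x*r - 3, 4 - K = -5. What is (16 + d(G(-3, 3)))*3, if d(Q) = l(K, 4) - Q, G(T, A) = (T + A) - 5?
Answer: 156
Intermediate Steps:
K = 9 (K = 4 - 1*(-5) = 4 + 5 = 9)
l(x, r) = -5 + r*x (l(x, r) = -2 + (x*r - 3) = -2 + (r*x - 3) = -2 + (-3 + r*x) = -5 + r*x)
G(T, A) = -5 + A + T (G(T, A) = (A + T) - 5 = -5 + A + T)
d(Q) = 31 - Q (d(Q) = (-5 + 4*9) - Q = (-5 + 36) - Q = 31 - Q)
(16 + d(G(-3, 3)))*3 = (16 + (31 - (-5 + 3 - 3)))*3 = (16 + (31 - 1*(-5)))*3 = (16 + (31 + 5))*3 = (16 + 36)*3 = 52*3 = 156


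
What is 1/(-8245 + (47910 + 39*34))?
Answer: 1/40991 ≈ 2.4396e-5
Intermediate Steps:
1/(-8245 + (47910 + 39*34)) = 1/(-8245 + (47910 + 1326)) = 1/(-8245 + 49236) = 1/40991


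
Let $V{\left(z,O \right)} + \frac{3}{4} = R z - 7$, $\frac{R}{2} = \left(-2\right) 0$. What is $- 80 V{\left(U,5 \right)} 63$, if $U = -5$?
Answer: $39060$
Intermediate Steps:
$R = 0$ ($R = 2 \left(\left(-2\right) 0\right) = 2 \cdot 0 = 0$)
$V{\left(z,O \right)} = - \frac{31}{4}$ ($V{\left(z,O \right)} = - \frac{3}{4} - \left(7 + 0 z\right) = - \frac{3}{4} + \left(0 - 7\right) = - \frac{3}{4} - 7 = - \frac{31}{4}$)
$- 80 V{\left(U,5 \right)} 63 = \left(-80\right) \left(- \frac{31}{4}\right) 63 = 620 \cdot 63 = 39060$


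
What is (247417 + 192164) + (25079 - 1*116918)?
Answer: 347742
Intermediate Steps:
(247417 + 192164) + (25079 - 1*116918) = 439581 + (25079 - 116918) = 439581 - 91839 = 347742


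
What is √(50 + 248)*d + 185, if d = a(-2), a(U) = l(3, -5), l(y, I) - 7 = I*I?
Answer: 185 + 32*√298 ≈ 737.41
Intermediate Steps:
l(y, I) = 7 + I² (l(y, I) = 7 + I*I = 7 + I²)
a(U) = 32 (a(U) = 7 + (-5)² = 7 + 25 = 32)
d = 32
√(50 + 248)*d + 185 = √(50 + 248)*32 + 185 = √298*32 + 185 = 32*√298 + 185 = 185 + 32*√298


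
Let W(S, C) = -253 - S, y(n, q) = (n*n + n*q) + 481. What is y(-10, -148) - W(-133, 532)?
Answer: 2181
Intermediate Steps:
y(n, q) = 481 + n**2 + n*q (y(n, q) = (n**2 + n*q) + 481 = 481 + n**2 + n*q)
y(-10, -148) - W(-133, 532) = (481 + (-10)**2 - 10*(-148)) - (-253 - 1*(-133)) = (481 + 100 + 1480) - (-253 + 133) = 2061 - 1*(-120) = 2061 + 120 = 2181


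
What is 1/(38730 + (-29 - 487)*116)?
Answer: -1/21126 ≈ -4.7335e-5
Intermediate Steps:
1/(38730 + (-29 - 487)*116) = 1/(38730 - 516*116) = 1/(38730 - 59856) = 1/(-21126) = -1/21126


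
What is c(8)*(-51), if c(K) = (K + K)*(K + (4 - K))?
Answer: -3264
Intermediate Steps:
c(K) = 8*K (c(K) = (2*K)*4 = 8*K)
c(8)*(-51) = (8*8)*(-51) = 64*(-51) = -3264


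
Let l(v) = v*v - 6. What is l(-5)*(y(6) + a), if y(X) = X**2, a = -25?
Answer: 209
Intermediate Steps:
l(v) = -6 + v**2 (l(v) = v**2 - 6 = -6 + v**2)
l(-5)*(y(6) + a) = (-6 + (-5)**2)*(6**2 - 25) = (-6 + 25)*(36 - 25) = 19*11 = 209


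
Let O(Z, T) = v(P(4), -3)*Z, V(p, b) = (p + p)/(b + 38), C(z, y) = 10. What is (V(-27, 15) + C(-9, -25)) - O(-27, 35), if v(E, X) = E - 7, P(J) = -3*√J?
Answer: -18127/53 ≈ -342.02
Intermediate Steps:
v(E, X) = -7 + E
V(p, b) = 2*p/(38 + b) (V(p, b) = (2*p)/(38 + b) = 2*p/(38 + b))
O(Z, T) = -13*Z (O(Z, T) = (-7 - 3*√4)*Z = (-7 - 3*2)*Z = (-7 - 6)*Z = -13*Z)
(V(-27, 15) + C(-9, -25)) - O(-27, 35) = (2*(-27)/(38 + 15) + 10) - (-13)*(-27) = (2*(-27)/53 + 10) - 1*351 = (2*(-27)*(1/53) + 10) - 351 = (-54/53 + 10) - 351 = 476/53 - 351 = -18127/53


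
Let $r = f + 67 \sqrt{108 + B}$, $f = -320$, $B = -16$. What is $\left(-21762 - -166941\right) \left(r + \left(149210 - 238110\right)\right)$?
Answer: $-12952870380 + 19453986 \sqrt{23} \approx -1.286 \cdot 10^{10}$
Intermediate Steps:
$r = -320 + 134 \sqrt{23}$ ($r = -320 + 67 \sqrt{108 - 16} = -320 + 67 \sqrt{92} = -320 + 67 \cdot 2 \sqrt{23} = -320 + 134 \sqrt{23} \approx 322.64$)
$\left(-21762 - -166941\right) \left(r + \left(149210 - 238110\right)\right) = \left(-21762 - -166941\right) \left(\left(-320 + 134 \sqrt{23}\right) + \left(149210 - 238110\right)\right) = \left(-21762 + 166941\right) \left(\left(-320 + 134 \sqrt{23}\right) + \left(149210 - 238110\right)\right) = 145179 \left(\left(-320 + 134 \sqrt{23}\right) - 88900\right) = 145179 \left(-89220 + 134 \sqrt{23}\right) = -12952870380 + 19453986 \sqrt{23}$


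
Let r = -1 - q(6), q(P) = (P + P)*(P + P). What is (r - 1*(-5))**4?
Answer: 384160000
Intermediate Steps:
q(P) = 4*P**2 (q(P) = (2*P)*(2*P) = 4*P**2)
r = -145 (r = -1 - 4*6**2 = -1 - 4*36 = -1 - 1*144 = -1 - 144 = -145)
(r - 1*(-5))**4 = (-145 - 1*(-5))**4 = (-145 + 5)**4 = (-140)**4 = 384160000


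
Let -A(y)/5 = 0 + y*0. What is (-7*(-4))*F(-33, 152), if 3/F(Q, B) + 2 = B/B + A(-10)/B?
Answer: -84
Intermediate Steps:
A(y) = 0 (A(y) = -5*(0 + y*0) = -5*(0 + 0) = -5*0 = 0)
F(Q, B) = -3 (F(Q, B) = 3/(-2 + (B/B + 0/B)) = 3/(-2 + (1 + 0)) = 3/(-2 + 1) = 3/(-1) = 3*(-1) = -3)
(-7*(-4))*F(-33, 152) = -7*(-4)*(-3) = 28*(-3) = -84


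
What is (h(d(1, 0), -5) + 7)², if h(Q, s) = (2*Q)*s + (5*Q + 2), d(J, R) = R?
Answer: 81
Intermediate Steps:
h(Q, s) = 2 + 5*Q + 2*Q*s (h(Q, s) = 2*Q*s + (2 + 5*Q) = 2 + 5*Q + 2*Q*s)
(h(d(1, 0), -5) + 7)² = ((2 + 5*0 + 2*0*(-5)) + 7)² = ((2 + 0 + 0) + 7)² = (2 + 7)² = 9² = 81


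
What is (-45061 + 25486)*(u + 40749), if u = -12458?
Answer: -553796325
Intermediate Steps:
(-45061 + 25486)*(u + 40749) = (-45061 + 25486)*(-12458 + 40749) = -19575*28291 = -553796325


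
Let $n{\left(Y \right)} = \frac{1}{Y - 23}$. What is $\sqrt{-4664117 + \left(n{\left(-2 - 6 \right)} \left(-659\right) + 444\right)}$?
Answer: $\frac{2 i \sqrt{1120442331}}{31} \approx 2159.6 i$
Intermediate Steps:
$n{\left(Y \right)} = \frac{1}{-23 + Y}$
$\sqrt{-4664117 + \left(n{\left(-2 - 6 \right)} \left(-659\right) + 444\right)} = \sqrt{-4664117 + \left(\frac{1}{-23 - 8} \left(-659\right) + 444\right)} = \sqrt{-4664117 + \left(\frac{1}{-31} \left(-659\right) + 444\right)} = \sqrt{-4664117 + \left(\left(- \frac{1}{31}\right) \left(-659\right) + 444\right)} = \sqrt{-4664117 + \left(\frac{659}{31} + 444\right)} = \sqrt{-4664117 + \frac{14423}{31}} = \sqrt{- \frac{144573204}{31}} = \frac{2 i \sqrt{1120442331}}{31}$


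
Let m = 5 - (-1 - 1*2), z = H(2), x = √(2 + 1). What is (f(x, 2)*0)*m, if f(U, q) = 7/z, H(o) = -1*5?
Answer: 0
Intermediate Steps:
x = √3 ≈ 1.7320
H(o) = -5
z = -5
m = 8 (m = 5 - (-1 - 2) = 5 - 1*(-3) = 5 + 3 = 8)
f(U, q) = -7/5 (f(U, q) = 7/(-5) = 7*(-⅕) = -7/5)
(f(x, 2)*0)*m = -7/5*0*8 = 0*8 = 0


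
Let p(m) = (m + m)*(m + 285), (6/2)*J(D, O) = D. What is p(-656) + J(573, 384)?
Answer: 486943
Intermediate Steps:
J(D, O) = D/3
p(m) = 2*m*(285 + m) (p(m) = (2*m)*(285 + m) = 2*m*(285 + m))
p(-656) + J(573, 384) = 2*(-656)*(285 - 656) + (⅓)*573 = 2*(-656)*(-371) + 191 = 486752 + 191 = 486943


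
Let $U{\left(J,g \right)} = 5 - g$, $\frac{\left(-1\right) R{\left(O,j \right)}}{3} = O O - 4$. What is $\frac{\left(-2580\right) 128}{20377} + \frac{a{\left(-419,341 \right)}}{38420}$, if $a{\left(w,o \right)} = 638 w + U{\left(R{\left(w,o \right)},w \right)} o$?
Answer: $- \frac{7594426513}{391442170} \approx -19.401$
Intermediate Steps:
$R{\left(O,j \right)} = 12 - 3 O^{2}$ ($R{\left(O,j \right)} = - 3 \left(O O - 4\right) = - 3 \left(O^{2} - 4\right) = - 3 \left(-4 + O^{2}\right) = 12 - 3 O^{2}$)
$a{\left(w,o \right)} = 638 w + o \left(5 - w\right)$ ($a{\left(w,o \right)} = 638 w + \left(5 - w\right) o = 638 w + o \left(5 - w\right)$)
$\frac{\left(-2580\right) 128}{20377} + \frac{a{\left(-419,341 \right)}}{38420} = \frac{\left(-2580\right) 128}{20377} + \frac{638 \left(-419\right) - 341 \left(-5 - 419\right)}{38420} = \left(-330240\right) \frac{1}{20377} + \left(-267322 - 341 \left(-424\right)\right) \frac{1}{38420} = - \frac{330240}{20377} + \left(-267322 + 144584\right) \frac{1}{38420} = - \frac{330240}{20377} - \frac{61369}{19210} = - \frac{7594426513}{391442170}$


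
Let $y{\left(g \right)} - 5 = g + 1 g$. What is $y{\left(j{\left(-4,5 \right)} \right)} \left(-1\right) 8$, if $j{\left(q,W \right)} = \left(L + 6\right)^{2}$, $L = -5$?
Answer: $-56$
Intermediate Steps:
$j{\left(q,W \right)} = 1$ ($j{\left(q,W \right)} = \left(-5 + 6\right)^{2} = 1^{2} = 1$)
$y{\left(g \right)} = 5 + 2 g$ ($y{\left(g \right)} = 5 + \left(g + 1 g\right) = 5 + \left(g + g\right) = 5 + 2 g$)
$y{\left(j{\left(-4,5 \right)} \right)} \left(-1\right) 8 = \left(5 + 2 \cdot 1\right) \left(-1\right) 8 = \left(5 + 2\right) \left(-1\right) 8 = 7 \left(-1\right) 8 = \left(-7\right) 8 = -56$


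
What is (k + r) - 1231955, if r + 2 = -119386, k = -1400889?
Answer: -2752232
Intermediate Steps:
r = -119388 (r = -2 - 119386 = -119388)
(k + r) - 1231955 = (-1400889 - 119388) - 1231955 = -1520277 - 1231955 = -2752232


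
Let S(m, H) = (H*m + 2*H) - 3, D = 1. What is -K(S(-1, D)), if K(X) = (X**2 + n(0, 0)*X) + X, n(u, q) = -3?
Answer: -8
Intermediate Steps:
S(m, H) = -3 + 2*H + H*m (S(m, H) = (2*H + H*m) - 3 = -3 + 2*H + H*m)
K(X) = X**2 - 2*X (K(X) = (X**2 - 3*X) + X = X**2 - 2*X)
-K(S(-1, D)) = -(-3 + 2*1 + 1*(-1))*(-2 + (-3 + 2*1 + 1*(-1))) = -(-3 + 2 - 1)*(-2 + (-3 + 2 - 1)) = -(-2)*(-2 - 2) = -(-2)*(-4) = -1*8 = -8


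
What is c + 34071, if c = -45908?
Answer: -11837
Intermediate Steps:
c + 34071 = -45908 + 34071 = -11837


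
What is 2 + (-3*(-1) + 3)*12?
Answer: 74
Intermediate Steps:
2 + (-3*(-1) + 3)*12 = 2 + (3 + 3)*12 = 2 + 6*12 = 2 + 72 = 74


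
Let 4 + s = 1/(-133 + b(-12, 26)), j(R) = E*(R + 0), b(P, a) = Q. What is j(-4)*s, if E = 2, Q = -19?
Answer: 609/19 ≈ 32.053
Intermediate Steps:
b(P, a) = -19
j(R) = 2*R (j(R) = 2*(R + 0) = 2*R)
s = -609/152 (s = -4 + 1/(-133 - 19) = -4 + 1/(-152) = -4 - 1/152 = -609/152 ≈ -4.0066)
j(-4)*s = (2*(-4))*(-609/152) = -8*(-609/152) = 609/19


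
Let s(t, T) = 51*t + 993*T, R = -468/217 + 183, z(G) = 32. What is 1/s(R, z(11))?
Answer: 217/8896785 ≈ 2.4391e-5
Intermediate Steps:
R = 39243/217 (R = -468*1/217 + 183 = -468/217 + 183 = 39243/217 ≈ 180.84)
1/s(R, z(11)) = 1/(51*(39243/217) + 993*32) = 1/(2001393/217 + 31776) = 1/(8896785/217) = 217/8896785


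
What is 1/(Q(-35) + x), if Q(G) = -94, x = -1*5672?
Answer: -1/5766 ≈ -0.00017343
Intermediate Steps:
x = -5672
1/(Q(-35) + x) = 1/(-94 - 5672) = 1/(-5766) = -1/5766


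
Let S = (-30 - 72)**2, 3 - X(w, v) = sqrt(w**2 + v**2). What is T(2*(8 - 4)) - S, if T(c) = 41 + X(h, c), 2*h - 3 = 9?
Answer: -10370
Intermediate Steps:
h = 6 (h = 3/2 + (1/2)*9 = 3/2 + 9/2 = 6)
X(w, v) = 3 - sqrt(v**2 + w**2) (X(w, v) = 3 - sqrt(w**2 + v**2) = 3 - sqrt(v**2 + w**2))
T(c) = 44 - sqrt(36 + c**2) (T(c) = 41 + (3 - sqrt(c**2 + 6**2)) = 41 + (3 - sqrt(c**2 + 36)) = 41 + (3 - sqrt(36 + c**2)) = 44 - sqrt(36 + c**2))
S = 10404 (S = (-102)**2 = 10404)
T(2*(8 - 4)) - S = (44 - sqrt(36 + (2*(8 - 4))**2)) - 1*10404 = (44 - sqrt(36 + (2*4)**2)) - 10404 = (44 - sqrt(36 + 8**2)) - 10404 = (44 - sqrt(36 + 64)) - 10404 = (44 - sqrt(100)) - 10404 = (44 - 1*10) - 10404 = (44 - 10) - 10404 = 34 - 10404 = -10370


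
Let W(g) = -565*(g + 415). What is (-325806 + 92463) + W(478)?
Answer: -737888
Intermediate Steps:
W(g) = -234475 - 565*g (W(g) = -565*(415 + g) = -234475 - 565*g)
(-325806 + 92463) + W(478) = (-325806 + 92463) + (-234475 - 565*478) = -233343 + (-234475 - 270070) = -233343 - 504545 = -737888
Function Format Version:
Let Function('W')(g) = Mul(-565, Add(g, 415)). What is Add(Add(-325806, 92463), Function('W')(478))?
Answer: -737888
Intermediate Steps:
Function('W')(g) = Add(-234475, Mul(-565, g)) (Function('W')(g) = Mul(-565, Add(415, g)) = Add(-234475, Mul(-565, g)))
Add(Add(-325806, 92463), Function('W')(478)) = Add(Add(-325806, 92463), Add(-234475, Mul(-565, 478))) = Add(-233343, Add(-234475, -270070)) = Add(-233343, -504545) = -737888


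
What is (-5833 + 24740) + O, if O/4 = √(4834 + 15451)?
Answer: 18907 + 4*√20285 ≈ 19477.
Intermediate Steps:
O = 4*√20285 (O = 4*√(4834 + 15451) = 4*√20285 ≈ 569.70)
(-5833 + 24740) + O = (-5833 + 24740) + 4*√20285 = 18907 + 4*√20285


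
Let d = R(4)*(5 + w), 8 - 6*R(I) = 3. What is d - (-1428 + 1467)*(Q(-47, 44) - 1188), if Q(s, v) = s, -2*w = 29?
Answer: 577885/12 ≈ 48157.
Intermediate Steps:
R(I) = 5/6 (R(I) = 4/3 - 1/6*3 = 4/3 - 1/2 = 5/6)
w = -29/2 (w = -1/2*29 = -29/2 ≈ -14.500)
d = -95/12 (d = 5*(5 - 29/2)/6 = (5/6)*(-19/2) = -95/12 ≈ -7.9167)
d - (-1428 + 1467)*(Q(-47, 44) - 1188) = -95/12 - (-1428 + 1467)*(-47 - 1188) = -95/12 - 39*(-1235) = -95/12 - 1*(-48165) = -95/12 + 48165 = 577885/12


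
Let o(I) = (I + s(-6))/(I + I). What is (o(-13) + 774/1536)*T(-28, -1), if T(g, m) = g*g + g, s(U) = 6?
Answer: 486297/832 ≈ 584.49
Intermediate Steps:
o(I) = (6 + I)/(2*I) (o(I) = (I + 6)/(I + I) = (6 + I)/((2*I)) = (6 + I)*(1/(2*I)) = (6 + I)/(2*I))
T(g, m) = g + g**2 (T(g, m) = g**2 + g = g + g**2)
(o(-13) + 774/1536)*T(-28, -1) = ((1/2)*(6 - 13)/(-13) + 774/1536)*(-28*(1 - 28)) = ((1/2)*(-1/13)*(-7) + 774*(1/1536))*(-28*(-27)) = (7/26 + 129/256)*756 = (2573/3328)*756 = 486297/832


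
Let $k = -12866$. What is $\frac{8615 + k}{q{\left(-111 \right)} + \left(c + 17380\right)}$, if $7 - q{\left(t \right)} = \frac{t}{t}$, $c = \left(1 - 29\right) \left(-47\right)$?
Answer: $- \frac{1417}{6234} \approx -0.2273$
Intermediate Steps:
$c = 1316$ ($c = \left(-28\right) \left(-47\right) = 1316$)
$q{\left(t \right)} = 6$ ($q{\left(t \right)} = 7 - \frac{t}{t} = 7 - 1 = 6$)
$\frac{8615 + k}{q{\left(-111 \right)} + \left(c + 17380\right)} = \frac{8615 - 12866}{6 + \left(1316 + 17380\right)} = - \frac{4251}{6 + 18696} = - \frac{4251}{18702} = \left(-4251\right) \frac{1}{18702} = - \frac{1417}{6234}$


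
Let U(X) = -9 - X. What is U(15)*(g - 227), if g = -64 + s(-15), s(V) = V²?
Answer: 1584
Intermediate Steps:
g = 161 (g = -64 + (-15)² = -64 + 225 = 161)
U(15)*(g - 227) = (-9 - 1*15)*(161 - 227) = (-9 - 15)*(-66) = -24*(-66) = 1584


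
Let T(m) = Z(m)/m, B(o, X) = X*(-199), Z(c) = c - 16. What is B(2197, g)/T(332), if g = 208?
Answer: -3435536/79 ≈ -43488.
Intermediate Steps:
Z(c) = -16 + c
B(o, X) = -199*X
T(m) = (-16 + m)/m
B(2197, g)/T(332) = (-199*208)/(((-16 + 332)/332)) = -41392/((1/332)*316) = -41392/79/83 = -41392*83/79 = -3435536/79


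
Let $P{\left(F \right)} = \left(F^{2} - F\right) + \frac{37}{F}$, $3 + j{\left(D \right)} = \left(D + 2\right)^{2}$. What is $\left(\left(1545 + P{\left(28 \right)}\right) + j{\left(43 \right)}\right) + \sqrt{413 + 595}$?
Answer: $\frac{121081}{28} + 12 \sqrt{7} \approx 4356.1$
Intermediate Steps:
$j{\left(D \right)} = -3 + \left(2 + D\right)^{2}$ ($j{\left(D \right)} = -3 + \left(D + 2\right)^{2} = -3 + \left(2 + D\right)^{2}$)
$P{\left(F \right)} = F^{2} - F + \frac{37}{F}$
$\left(\left(1545 + P{\left(28 \right)}\right) + j{\left(43 \right)}\right) + \sqrt{413 + 595} = \left(\left(1545 + \left(28^{2} - 28 + \frac{37}{28}\right)\right) - \left(3 - \left(2 + 43\right)^{2}\right)\right) + \sqrt{413 + 595} = \left(\left(1545 + \left(784 - 28 + 37 \cdot \frac{1}{28}\right)\right) - \left(3 - 45^{2}\right)\right) + \sqrt{1008} = \left(\left(1545 + \left(784 - 28 + \frac{37}{28}\right)\right) + \left(-3 + 2025\right)\right) + 12 \sqrt{7} = \left(\left(1545 + \frac{21205}{28}\right) + 2022\right) + 12 \sqrt{7} = \left(\frac{64465}{28} + 2022\right) + 12 \sqrt{7} = \frac{121081}{28} + 12 \sqrt{7}$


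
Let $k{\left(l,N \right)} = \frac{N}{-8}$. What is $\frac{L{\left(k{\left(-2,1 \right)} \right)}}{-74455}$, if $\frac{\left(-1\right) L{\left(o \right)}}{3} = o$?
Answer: $- \frac{3}{595640} \approx -5.0366 \cdot 10^{-6}$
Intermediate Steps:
$k{\left(l,N \right)} = - \frac{N}{8}$ ($k{\left(l,N \right)} = N \left(- \frac{1}{8}\right) = - \frac{N}{8}$)
$L{\left(o \right)} = - 3 o$
$\frac{L{\left(k{\left(-2,1 \right)} \right)}}{-74455} = \frac{\left(-3\right) \left(\left(- \frac{1}{8}\right) 1\right)}{-74455} = \left(-3\right) \left(- \frac{1}{8}\right) \left(- \frac{1}{74455}\right) = \frac{3}{8} \left(- \frac{1}{74455}\right) = - \frac{3}{595640}$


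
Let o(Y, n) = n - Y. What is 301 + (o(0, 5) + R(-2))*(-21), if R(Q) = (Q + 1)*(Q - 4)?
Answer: 70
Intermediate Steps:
R(Q) = (1 + Q)*(-4 + Q)
301 + (o(0, 5) + R(-2))*(-21) = 301 + ((5 - 1*0) + (-4 + (-2)² - 3*(-2)))*(-21) = 301 + ((5 + 0) + (-4 + 4 + 6))*(-21) = 301 + (5 + 6)*(-21) = 301 + 11*(-21) = 301 - 231 = 70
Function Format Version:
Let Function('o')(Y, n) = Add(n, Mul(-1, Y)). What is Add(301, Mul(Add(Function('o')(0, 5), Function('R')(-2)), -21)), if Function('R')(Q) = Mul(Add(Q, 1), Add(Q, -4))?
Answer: 70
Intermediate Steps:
Function('R')(Q) = Mul(Add(1, Q), Add(-4, Q))
Add(301, Mul(Add(Function('o')(0, 5), Function('R')(-2)), -21)) = Add(301, Mul(Add(Add(5, Mul(-1, 0)), Add(-4, Pow(-2, 2), Mul(-3, -2))), -21)) = Add(301, Mul(Add(Add(5, 0), Add(-4, 4, 6)), -21)) = Add(301, Mul(Add(5, 6), -21)) = Add(301, Mul(11, -21)) = Add(301, -231) = 70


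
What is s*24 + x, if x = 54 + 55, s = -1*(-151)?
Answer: 3733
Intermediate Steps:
s = 151
x = 109
s*24 + x = 151*24 + 109 = 3624 + 109 = 3733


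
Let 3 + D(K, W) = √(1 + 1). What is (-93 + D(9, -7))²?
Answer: (96 - √2)² ≈ 8946.5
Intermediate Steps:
D(K, W) = -3 + √2 (D(K, W) = -3 + √(1 + 1) = -3 + √2)
(-93 + D(9, -7))² = (-93 + (-3 + √2))² = (-96 + √2)²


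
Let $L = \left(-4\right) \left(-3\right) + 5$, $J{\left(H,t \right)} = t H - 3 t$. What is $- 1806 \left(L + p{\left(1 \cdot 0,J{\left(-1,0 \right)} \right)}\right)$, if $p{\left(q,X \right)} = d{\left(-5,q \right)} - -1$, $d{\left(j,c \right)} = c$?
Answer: $-32508$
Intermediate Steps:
$J{\left(H,t \right)} = - 3 t + H t$ ($J{\left(H,t \right)} = H t - 3 t = - 3 t + H t$)
$L = 17$ ($L = 12 + 5 = 17$)
$p{\left(q,X \right)} = 1 + q$ ($p{\left(q,X \right)} = q - -1 = q + 1 = 1 + q$)
$- 1806 \left(L + p{\left(1 \cdot 0,J{\left(-1,0 \right)} \right)}\right) = - 1806 \left(17 + \left(1 + 1 \cdot 0\right)\right) = - 1806 \left(17 + \left(1 + 0\right)\right) = - 1806 \left(17 + 1\right) = \left(-1806\right) 18 = -32508$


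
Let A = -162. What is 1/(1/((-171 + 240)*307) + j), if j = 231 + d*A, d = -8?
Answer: 21183/32346442 ≈ 0.00065488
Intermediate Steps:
j = 1527 (j = 231 - 8*(-162) = 231 + 1296 = 1527)
1/(1/((-171 + 240)*307) + j) = 1/(1/((-171 + 240)*307) + 1527) = 1/(1/(69*307) + 1527) = 1/(1/21183 + 1527) = 1/(32346442/21183) = 21183/32346442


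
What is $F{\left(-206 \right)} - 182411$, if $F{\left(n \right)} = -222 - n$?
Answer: $-182427$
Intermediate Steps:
$F{\left(-206 \right)} - 182411 = \left(-222 - -206\right) - 182411 = \left(-222 + 206\right) - 182411 = -16 - 182411 = -182427$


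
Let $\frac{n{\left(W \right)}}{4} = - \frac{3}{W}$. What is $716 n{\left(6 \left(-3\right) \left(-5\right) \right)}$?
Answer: $- \frac{1432}{15} \approx -95.467$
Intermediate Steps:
$n{\left(W \right)} = - \frac{12}{W}$ ($n{\left(W \right)} = 4 \left(- \frac{3}{W}\right) = - \frac{12}{W}$)
$716 n{\left(6 \left(-3\right) \left(-5\right) \right)} = 716 \left(- \frac{12}{6 \left(-3\right) \left(-5\right)}\right) = 716 \left(- \frac{12}{\left(-18\right) \left(-5\right)}\right) = 716 \left(- \frac{12}{90}\right) = 716 \left(\left(-12\right) \frac{1}{90}\right) = 716 \left(- \frac{2}{15}\right) = - \frac{1432}{15}$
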